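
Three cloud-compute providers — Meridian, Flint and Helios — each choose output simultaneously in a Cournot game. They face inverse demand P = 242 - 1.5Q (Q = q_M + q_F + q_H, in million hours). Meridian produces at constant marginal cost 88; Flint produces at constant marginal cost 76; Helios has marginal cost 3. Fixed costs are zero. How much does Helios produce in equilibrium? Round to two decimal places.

66.17

Meridian's profit: π_M = (242 - 1.5Q)q_M - (88q_M). Setting ∂π_M/∂q_M = 0: 154 - 3q_M - (3/2)(q_F + q_H) = 0.
Flint's profit: π_F = (242 - 1.5Q)q_F - (76q_F). Setting ∂π_F/∂q_F = 0: 166 - 3q_F - (3/2)(q_M + q_H) = 0.
Helios's profit: π_H = (242 - 1.5Q)q_H - (3q_H). Setting ∂π_H/∂q_H = 0: 239 - 3q_H - (3/2)(q_M + q_F) = 0.
Adding the 3 conditions: 559 − 3Q − 3Q = 0, i.e. Q = 559/6.
Back-substituting: q_M = (154 − 559/4)/(3/2) = 19/2, q_F = (166 − 559/4)/(3/2) = 35/2, q_H = (239 − 559/4)/(3/2) = 397/6.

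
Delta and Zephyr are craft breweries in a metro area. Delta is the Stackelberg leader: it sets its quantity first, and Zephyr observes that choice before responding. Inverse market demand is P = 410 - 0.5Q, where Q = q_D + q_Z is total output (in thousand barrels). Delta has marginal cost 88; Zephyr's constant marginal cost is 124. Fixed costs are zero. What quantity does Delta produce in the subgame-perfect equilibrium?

358

Solve by backward induction. Given q_D, the follower Zephyr maximises π_Z = (410 - (1/2)q_D - (1/2)q_Z)q_Z - 124q_Z.
Follower FOC: 286 - (1/2)q_D - q_Z = 0, so q_Z(q_D) = (286 - (1/2)q_D).
The leader anticipates this reaction. Substituting into P = 410 - 0.5Q gives P = 267 - (1/4)q_D, so π_D = (267 - (1/4)q_D)q_D - 88q_D.
Maximising: ∂π_D/∂q_D = 179 - (1/2)q_D = 0, giving q_D = 358.
Then q_Z = (286 - (1/2)·358) = 107.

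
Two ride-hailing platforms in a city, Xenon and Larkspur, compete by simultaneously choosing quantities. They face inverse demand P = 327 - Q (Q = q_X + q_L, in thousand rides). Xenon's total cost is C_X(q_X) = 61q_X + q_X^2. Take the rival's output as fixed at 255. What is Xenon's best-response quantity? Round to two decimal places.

With the rival's output fixed at 255, Xenon's profit is π_X = (327 - 255 - q_X)q_X - (61q_X + q_X²) = (72 - q_X)q_X - (61q_X + q_X²).
∂π_X/∂q_X = 11 - 4q_X = 0, so q_X = 11/4.

2.75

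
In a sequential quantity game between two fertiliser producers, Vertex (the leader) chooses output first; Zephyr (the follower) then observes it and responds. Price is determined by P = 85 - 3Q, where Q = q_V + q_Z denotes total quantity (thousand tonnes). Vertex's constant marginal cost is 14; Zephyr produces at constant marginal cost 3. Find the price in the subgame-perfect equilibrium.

29

The follower Zephyr best-responds to any q_V: π_Z = (85 - 3Q)q_Z - 3q_Z.
∂π_Z/∂q_Z = 82 - 3q_V - 6q_Z = 0 gives the reaction function q_Z = (82 - 3q_V)/6.
The leader anticipates this reaction. Substituting into P = 85 - 3Q gives P = 44 - (3/2)q_V, so π_V = (44 - (3/2)q_V)q_V - 14q_V.
Leader FOC: 30 - 3q_V = 0, so q_V = 10.
Then q_Z = (82 - 3·10)/6 = 26/3.
Total output Q = 56/3, so price P = 85 - 3·(56/3) = 29.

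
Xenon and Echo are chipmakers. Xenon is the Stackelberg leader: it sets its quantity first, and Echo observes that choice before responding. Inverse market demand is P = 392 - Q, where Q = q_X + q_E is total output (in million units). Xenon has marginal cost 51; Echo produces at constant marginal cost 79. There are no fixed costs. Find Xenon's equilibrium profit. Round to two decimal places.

The follower Echo best-responds to any q_X: π_E = (392 - Q)q_E - 79q_E.
∂π_E/∂q_E = 313 - q_X - 2q_E = 0 gives the reaction function q_E = (313 - q_X)/2.
The leader anticipates this reaction. Substituting into P = 392 - Q gives P = 471/2 - (1/2)q_X, so π_X = (471/2 - (1/2)q_X)q_X - 51q_X.
Maximising: ∂π_X/∂q_X = 369/2 - q_X = 0, giving q_X = 369/2.
Then q_E = (313 - 369/2)/2 = 257/4.
Price P = 392 - 995/4 = 573/4.
Xenon's profit: (573/4 - 51)·(369/2) = 17020.1250.

17020.13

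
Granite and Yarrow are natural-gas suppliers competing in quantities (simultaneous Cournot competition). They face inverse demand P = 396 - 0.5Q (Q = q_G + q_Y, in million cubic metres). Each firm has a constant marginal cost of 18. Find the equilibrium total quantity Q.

504

Each firm earns π_i = (396 - 0.5Q)q_i - 18q_i.
First-order condition (treating rivals' output as given): 378 - q_i - (1/2)q_j = 0.
By symmetry each firm produces the same amount; substituting q_j = q_i yields q_i = 378/(3/2) = 252.
Total output Q = 252 + 252 = 504.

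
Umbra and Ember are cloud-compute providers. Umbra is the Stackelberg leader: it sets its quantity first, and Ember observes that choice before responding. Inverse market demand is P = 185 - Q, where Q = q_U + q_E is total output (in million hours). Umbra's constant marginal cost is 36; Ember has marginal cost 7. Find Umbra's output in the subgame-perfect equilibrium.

60

Solve by backward induction. Given q_U, the follower Ember maximises π_E = (185 - q_U - q_E)q_E - 7q_E.
∂π_E/∂q_E = 178 - q_U - 2q_E = 0 gives the reaction function q_E = (178 - q_U)/2.
Umbra substitutes q_E(q_U) into its own profit: π_U = q_U(185 - q_U - (178 - q_U)/2) - 36q_U = (96 - (1/2)q_U)q_U - 36q_U.
Maximising: ∂π_U/∂q_U = 60 - q_U = 0, giving q_U = 60.
Then q_E = (178 - 60)/2 = 59.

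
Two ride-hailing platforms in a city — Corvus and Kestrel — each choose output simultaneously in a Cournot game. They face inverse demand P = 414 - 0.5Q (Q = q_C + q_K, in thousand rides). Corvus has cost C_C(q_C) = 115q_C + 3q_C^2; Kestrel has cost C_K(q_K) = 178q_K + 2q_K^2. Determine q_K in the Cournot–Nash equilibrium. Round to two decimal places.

Corvus's profit: π_C = (414 - 0.5Q)q_C - (115q_C + 3q_C²). Setting ∂π_C/∂q_C = 0: 299 - 7q_C - (1/2)(q_K) = 0.
Kestrel's first-order condition: 236 - 5q_K - (1/2)(q_C) = 0.
Rearranging gives the reaction functions q_C = (299 - (1/2)q_K)/7 and q_K = (236 - (1/2)q_C)/5.
Solving the pair: q_C = 39.6259, q_K = 43.2374.

43.24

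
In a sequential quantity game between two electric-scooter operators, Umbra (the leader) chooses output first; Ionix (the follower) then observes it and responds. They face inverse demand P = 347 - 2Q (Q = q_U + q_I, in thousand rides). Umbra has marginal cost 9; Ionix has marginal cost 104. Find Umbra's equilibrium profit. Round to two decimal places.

11718.06

Solve by backward induction. Given q_U, the follower Ionix maximises π_I = (347 - 2q_U - 2q_I)q_I - 104q_I.
Setting the follower's marginal profit to zero, 243 - 2q_U - 4q_I = 0, i.e. q_I = (243 - 2q_U)/4.
The leader anticipates this reaction. Substituting into P = 347 - 2Q gives P = 451/2 - q_U, so π_U = (451/2 - q_U)q_U - 9q_U.
The leader's first-order condition 433/2 - 2q_U = 0 yields q_U = 433/4.
Then q_I = (243 - 2·(433/4))/4 = 53/8.
Price P = 347 - 2·(919/8) = 469/4.
Umbra's profit: (469/4 - 9)·(433/4) = 11718.0625.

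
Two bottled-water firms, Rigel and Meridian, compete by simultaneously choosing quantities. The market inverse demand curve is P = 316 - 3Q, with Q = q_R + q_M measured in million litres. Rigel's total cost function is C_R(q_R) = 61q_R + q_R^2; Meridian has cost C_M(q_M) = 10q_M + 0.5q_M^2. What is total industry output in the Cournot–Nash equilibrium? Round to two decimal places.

Rigel's profit: π_R = (316 - 3Q)q_R - (61q_R + q_R²). Setting ∂π_R/∂q_R = 0: 255 - 8q_R - 3(q_M) = 0.
Meridian's first-order condition: 306 - 7q_M - 3(q_R) = 0.
So q_R = (255 - 3q_M)/8 and q_M = (306 - 3q_R)/7.
Substituting one into the other gives q_R = 867/47 and q_M = 1683/47.
Total output Q = 867/47 + 1683/47 = 54.2553.

54.26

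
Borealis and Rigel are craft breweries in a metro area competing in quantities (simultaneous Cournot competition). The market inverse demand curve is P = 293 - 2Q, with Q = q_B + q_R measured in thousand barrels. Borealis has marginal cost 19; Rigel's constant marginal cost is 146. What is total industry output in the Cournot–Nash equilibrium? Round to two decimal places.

70.17

Borealis's profit: π_B = (293 - 2Q)q_B - (19q_B). Setting ∂π_B/∂q_B = 0: 274 - 4q_B - 2(q_R) = 0.
Rigel's profit: π_R = (293 - 2Q)q_R - (146q_R). Setting ∂π_R/∂q_R = 0: 147 - 4q_R - 2(q_B) = 0.
Rearranging gives the reaction functions q_B = (274 - 2q_R)/4 and q_R = (147 - 2q_B)/4.
Substituting one into the other gives q_B = 401/6 and q_R = 10/3.
Total output Q = 401/6 + 10/3 = 421/6.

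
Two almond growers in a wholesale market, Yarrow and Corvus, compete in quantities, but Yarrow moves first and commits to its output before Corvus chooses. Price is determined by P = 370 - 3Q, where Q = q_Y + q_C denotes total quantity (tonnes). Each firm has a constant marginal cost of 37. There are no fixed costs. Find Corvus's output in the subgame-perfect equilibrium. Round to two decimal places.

Solve by backward induction. Given q_Y, the follower Corvus maximises π_C = (370 - 3q_Y - 3q_C)q_C - 37q_C.
∂π_C/∂q_C = 333 - 3q_Y - 6q_C = 0 gives the reaction function q_C = (333 - 3q_Y)/6.
Yarrow substitutes q_C(q_Y) into its own profit: π_Y = q_Y(370 - 3q_Y - (333 - 3q_Y)/2) - 37q_Y = (407/2 - (3/2)q_Y)q_Y - 37q_Y.
The leader's first-order condition 333/2 - 3q_Y = 0 yields q_Y = 111/2.
Then q_C = (333 - 3·(111/2))/6 = 111/4.

27.75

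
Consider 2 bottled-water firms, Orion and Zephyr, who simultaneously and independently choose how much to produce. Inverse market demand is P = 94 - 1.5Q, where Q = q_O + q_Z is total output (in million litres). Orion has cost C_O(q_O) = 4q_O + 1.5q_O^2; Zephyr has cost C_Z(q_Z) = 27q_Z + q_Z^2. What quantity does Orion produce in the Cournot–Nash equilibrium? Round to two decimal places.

Orion's profit: π_O = (94 - 1.5Q)q_O - (4q_O + (3/2)q_O²). Setting ∂π_O/∂q_O = 0: 90 - 6q_O - (3/2)(q_Z) = 0.
Zephyr's profit: π_Z = (94 - 1.5Q)q_Z - (27q_Z + q_Z²). Setting ∂π_Z/∂q_Z = 0: 67 - 5q_Z - (3/2)(q_O) = 0.
Best responses: q_O = (90 - (3/2)q_Z)/6, q_Z = (67 - (3/2)q_O)/5.
Solving the pair: q_O = 466/37, q_Z = 356/37.

12.59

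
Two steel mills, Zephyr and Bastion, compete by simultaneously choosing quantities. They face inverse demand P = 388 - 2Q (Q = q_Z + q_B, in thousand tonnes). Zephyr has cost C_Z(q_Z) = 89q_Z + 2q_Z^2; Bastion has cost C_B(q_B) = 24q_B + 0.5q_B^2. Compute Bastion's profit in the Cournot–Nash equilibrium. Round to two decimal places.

Zephyr's profit: π_Z = (388 - 2Q)q_Z - (89q_Z + 2q_Z²). Setting ∂π_Z/∂q_Z = 0: 299 - 8q_Z - 2(q_B) = 0.
Bastion's profit: π_B = (388 - 2Q)q_B - (24q_B + (1/2)q_B²). Setting ∂π_B/∂q_B = 0: 364 - 5q_B - 2(q_Z) = 0.
Best responses: q_Z = (299 - 2q_B)/8, q_B = (364 - 2q_Z)/5.
Solving the pair: q_Z = 767/36, q_B = 1157/18.
Price P = 388 - 2·(1027/12) = 1301/6.
Bastion's profit: (1301/6)·(1157/18) - 24·(1157/18) - (1/2)(1157/18)² = 10329.0818.

10329.08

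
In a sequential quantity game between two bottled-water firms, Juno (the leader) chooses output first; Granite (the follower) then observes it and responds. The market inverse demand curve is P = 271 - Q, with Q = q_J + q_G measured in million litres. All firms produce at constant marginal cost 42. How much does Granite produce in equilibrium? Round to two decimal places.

The follower Granite best-responds to any q_J: π_G = (271 - Q)q_G - 42q_G.
Setting the follower's marginal profit to zero, 229 - q_J - 2q_G = 0, i.e. q_G = (229 - q_J)/2.
The leader anticipates this reaction. Substituting into P = 271 - Q gives P = 313/2 - (1/2)q_J, so π_J = (313/2 - (1/2)q_J)q_J - 42q_J.
Leader FOC: 229/2 - q_J = 0, so q_J = 229/2.
Then q_G = (229 - 229/2)/2 = 229/4.

57.25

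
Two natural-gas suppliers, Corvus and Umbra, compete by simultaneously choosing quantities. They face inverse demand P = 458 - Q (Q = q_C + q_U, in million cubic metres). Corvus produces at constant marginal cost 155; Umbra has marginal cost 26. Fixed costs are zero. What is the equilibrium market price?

Corvus's profit: π_C = (458 - Q)q_C - (155q_C). Setting ∂π_C/∂q_C = 0: 303 - 2q_C - (q_U) = 0.
Umbra's profit: π_U = (458 - Q)q_U - (26q_U). Setting ∂π_U/∂q_U = 0: 432 - 2q_U - (q_C) = 0.
So q_C = (303 - q_U)/2 and q_U = (432 - q_C)/2.
Substituting one into the other gives q_C = 58 and q_U = 187.
Total output Q = 245, so price P = 458 - 245 = 213.

213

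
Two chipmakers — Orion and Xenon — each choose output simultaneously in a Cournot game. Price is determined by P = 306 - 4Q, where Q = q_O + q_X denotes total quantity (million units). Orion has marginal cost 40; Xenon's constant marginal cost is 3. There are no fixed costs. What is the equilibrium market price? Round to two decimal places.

Orion's profit: π_O = (306 - 4Q)q_O - (40q_O). Setting ∂π_O/∂q_O = 0: 266 - 8q_O - 4(q_X) = 0.
Xenon's first-order condition: 303 - 8q_X - 4(q_O) = 0.
Best responses: q_O = (266 - 4q_X)/8, q_X = (303 - 4q_O)/8.
Solving the pair: q_O = 229/12, q_X = 85/3.
Total output Q = 569/12, so price P = 306 - 4·(569/12) = 349/3.

116.33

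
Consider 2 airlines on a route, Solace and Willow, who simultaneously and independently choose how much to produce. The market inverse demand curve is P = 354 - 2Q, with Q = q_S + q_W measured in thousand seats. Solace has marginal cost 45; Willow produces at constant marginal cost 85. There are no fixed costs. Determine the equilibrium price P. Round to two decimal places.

161.33

Solace's profit: π_S = (354 - 2Q)q_S - (45q_S). Setting ∂π_S/∂q_S = 0: 309 - 4q_S - 2(q_W) = 0.
Willow's profit: π_W = (354 - 2Q)q_W - (85q_W). Setting ∂π_W/∂q_W = 0: 269 - 4q_W - 2(q_S) = 0.
So q_S = (309 - 2q_W)/4 and q_W = (269 - 2q_S)/4.
Solving the pair: q_S = 349/6, q_W = 229/6.
Total output Q = 289/3, so price P = 354 - 2·(289/3) = 484/3.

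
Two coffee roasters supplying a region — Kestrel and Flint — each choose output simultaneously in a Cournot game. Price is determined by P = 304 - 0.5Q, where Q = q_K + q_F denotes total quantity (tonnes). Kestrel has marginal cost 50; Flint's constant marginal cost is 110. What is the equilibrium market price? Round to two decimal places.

Kestrel's profit: π_K = (304 - 0.5Q)q_K - (50q_K). Setting ∂π_K/∂q_K = 0: 254 - q_K - (1/2)(q_F) = 0.
Flint's first-order condition: 194 - q_F - (1/2)(q_K) = 0.
Rearranging gives the reaction functions q_K = (254 - (1/2)q_F) and q_F = (194 - (1/2)q_K).
Solving the pair: q_K = 628/3, q_F = 268/3.
Total output Q = 896/3, so price P = 304 - (1/2)·(896/3) = 464/3.

154.67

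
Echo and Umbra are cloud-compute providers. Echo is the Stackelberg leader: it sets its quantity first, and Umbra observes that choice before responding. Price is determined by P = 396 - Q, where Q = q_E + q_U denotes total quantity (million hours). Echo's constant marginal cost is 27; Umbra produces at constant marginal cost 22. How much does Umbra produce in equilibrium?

96

The follower Umbra best-responds to any q_E: π_U = (396 - Q)q_U - 22q_U.
Follower FOC: 374 - q_E - 2q_U = 0, so q_U(q_E) = (374 - q_E)/2.
Echo substitutes q_U(q_E) into its own profit: π_E = q_E(396 - q_E - (374 - q_E)/2) - 27q_E = (209 - (1/2)q_E)q_E - 27q_E.
The leader's first-order condition 182 - q_E = 0 yields q_E = 182.
Then q_U = (374 - 182)/2 = 96.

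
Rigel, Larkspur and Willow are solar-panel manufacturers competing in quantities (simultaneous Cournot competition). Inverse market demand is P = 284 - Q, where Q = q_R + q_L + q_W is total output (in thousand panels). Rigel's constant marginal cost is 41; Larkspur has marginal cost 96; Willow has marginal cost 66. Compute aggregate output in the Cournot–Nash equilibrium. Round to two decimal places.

Rigel's profit: π_R = (284 - Q)q_R - (41q_R). Setting ∂π_R/∂q_R = 0: 243 - 2q_R - (q_L + q_W) = 0.
Larkspur's profit: π_L = (284 - Q)q_L - (96q_L). Setting ∂π_L/∂q_L = 0: 188 - 2q_L - (q_R + q_W) = 0.
Willow's profit: π_W = (284 - Q)q_W - (66q_W). Setting ∂π_W/∂q_W = 0: 218 - 2q_W - (q_R + q_L) = 0.
Summing all 3 equations gives 649 − 4Q = 0, hence Q = 649/4.
Back-substituting: q_R = (243 − 649/4) = 323/4, q_L = (188 − 649/4) = 103/4, q_W = (218 − 649/4) = 223/4.
Total output Q = 323/4 + 103/4 + 223/4 = 649/4.

162.25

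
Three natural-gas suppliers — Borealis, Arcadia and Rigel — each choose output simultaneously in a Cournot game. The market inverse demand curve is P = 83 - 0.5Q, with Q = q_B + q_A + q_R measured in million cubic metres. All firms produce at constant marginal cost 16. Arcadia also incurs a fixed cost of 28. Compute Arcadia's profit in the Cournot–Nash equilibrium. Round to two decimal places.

A representative firm's profit is π_i = q_i(83 - 0.5Q) - 16q_i.
Setting ∂π_i/∂q_i = 0 with rivals' quantities fixed: 67 - q_i - (1/2)·Σ_{j≠i} q_j = 0.
With identical firms every q_j equals q_i, so Σ_{j≠i} q_j = 2q_i and 67 = 2q_i, giving q_i = 67/2.
Price P = 83 - (1/2)·(201/2) = 131/4.
Arcadia's profit: (131/4 - 16)·(67/2) - 28 = 533.1250.

533.13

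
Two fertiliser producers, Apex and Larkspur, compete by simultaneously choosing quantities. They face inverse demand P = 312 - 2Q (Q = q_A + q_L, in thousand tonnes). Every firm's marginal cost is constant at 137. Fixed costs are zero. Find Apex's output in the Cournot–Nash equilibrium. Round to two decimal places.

Each firm earns π_i = (312 - 2Q)q_i - 137q_i.
First-order condition (treating rivals' output as given): 175 - 4q_i - 2q_j = 0.
By symmetry each firm produces the same amount; substituting q_j = q_i yields q_i = 175/6.

29.17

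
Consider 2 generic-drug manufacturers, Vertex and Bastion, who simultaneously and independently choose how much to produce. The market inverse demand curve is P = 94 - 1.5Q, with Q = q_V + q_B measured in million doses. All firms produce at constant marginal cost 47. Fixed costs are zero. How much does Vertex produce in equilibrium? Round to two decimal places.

Each firm earns π_i = (94 - 1.5Q)q_i - 47q_i.
Setting ∂π_i/∂q_i = 0 with rivals' quantities fixed: 47 - 3q_i - (3/2)q_j = 0.
With identical firms every q_j equals q_i, so q_j = q_i and 47 = (9/2)q_i, giving q_i = 94/9.

10.44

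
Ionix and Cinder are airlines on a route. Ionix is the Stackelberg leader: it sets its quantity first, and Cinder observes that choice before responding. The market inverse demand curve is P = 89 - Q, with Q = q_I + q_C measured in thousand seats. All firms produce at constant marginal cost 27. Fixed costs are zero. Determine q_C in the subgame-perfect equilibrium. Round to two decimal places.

15.50

Solve by backward induction. Given q_I, the follower Cinder maximises π_C = (89 - q_I - q_C)q_C - 27q_C.
Follower FOC: 62 - q_I - 2q_C = 0, so q_C(q_I) = (62 - q_I)/2.
The leader anticipates this reaction. Substituting into P = 89 - Q gives P = 58 - (1/2)q_I, so π_I = (58 - (1/2)q_I)q_I - 27q_I.
Leader FOC: 31 - q_I = 0, so q_I = 31.
Then q_C = (62 - 31)/2 = 31/2.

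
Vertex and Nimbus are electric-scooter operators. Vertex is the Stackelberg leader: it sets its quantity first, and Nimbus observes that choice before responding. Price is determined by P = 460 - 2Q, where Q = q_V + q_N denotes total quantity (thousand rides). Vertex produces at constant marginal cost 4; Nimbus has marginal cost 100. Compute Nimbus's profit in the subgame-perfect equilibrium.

882

Solve by backward induction. Given q_V, the follower Nimbus maximises π_N = (460 - 2q_V - 2q_N)q_N - 100q_N.
∂π_N/∂q_N = 360 - 2q_V - 4q_N = 0 gives the reaction function q_N = (360 - 2q_V)/4.
Vertex substitutes q_N(q_V) into its own profit: π_V = q_V(460 - 2q_V - (360 - 2q_V)/2) - 4q_V = (280 - q_V)q_V - 4q_V.
Maximising: ∂π_V/∂q_V = 276 - 2q_V = 0, giving q_V = 138.
Then q_N = (360 - 2·138)/4 = 21.
Price P = 460 - 2·159 = 142.
Nimbus's profit: (142 - 100)·21 = 882.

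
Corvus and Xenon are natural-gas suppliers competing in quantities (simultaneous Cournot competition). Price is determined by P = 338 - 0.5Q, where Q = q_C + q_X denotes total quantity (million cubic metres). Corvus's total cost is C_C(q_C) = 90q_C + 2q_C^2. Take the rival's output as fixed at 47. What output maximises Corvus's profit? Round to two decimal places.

With the rival's output fixed at 47, Corvus's profit is π_C = (338 - (1/2)·47 - (1/2)q_C)q_C - (90q_C + 2q_C²) = (629/2 - (1/2)q_C)q_C - (90q_C + 2q_C²).
∂π_C/∂q_C = 449/2 - 5q_C = 0, so q_C = 449/10.

44.90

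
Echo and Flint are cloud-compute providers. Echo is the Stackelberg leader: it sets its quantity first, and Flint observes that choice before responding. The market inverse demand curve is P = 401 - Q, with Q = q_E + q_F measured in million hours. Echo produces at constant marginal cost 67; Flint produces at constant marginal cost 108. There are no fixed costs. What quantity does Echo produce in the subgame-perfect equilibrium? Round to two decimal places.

The follower Flint best-responds to any q_E: π_F = (401 - Q)q_F - 108q_F.
Follower FOC: 293 - q_E - 2q_F = 0, so q_F(q_E) = (293 - q_E)/2.
Echo substitutes q_F(q_E) into its own profit: π_E = q_E(401 - q_E - (293 - q_E)/2) - 67q_E = (509/2 - (1/2)q_E)q_E - 67q_E.
Maximising: ∂π_E/∂q_E = 375/2 - q_E = 0, giving q_E = 375/2.
Then q_F = (293 - 375/2)/2 = 211/4.

187.50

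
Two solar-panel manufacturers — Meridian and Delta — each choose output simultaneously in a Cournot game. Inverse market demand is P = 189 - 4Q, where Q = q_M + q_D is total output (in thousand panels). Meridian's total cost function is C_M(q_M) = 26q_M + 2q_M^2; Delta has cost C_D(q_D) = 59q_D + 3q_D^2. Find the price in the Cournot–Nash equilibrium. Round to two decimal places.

118.74

Meridian's profit: π_M = (189 - 4Q)q_M - (26q_M + 2q_M²). Setting ∂π_M/∂q_M = 0: 163 - 12q_M - 4(q_D) = 0.
Delta's profit: π_D = (189 - 4Q)q_D - (59q_D + 3q_D²). Setting ∂π_D/∂q_D = 0: 130 - 14q_D - 4(q_M) = 0.
Rearranging gives the reaction functions q_M = (163 - 4q_D)/12 and q_D = (130 - 4q_M)/14.
Substituting one into the other gives q_M = 881/76 and q_D = 227/38.
Total output Q = 1335/76, so price P = 189 - 4·(1335/76) = 118.7368.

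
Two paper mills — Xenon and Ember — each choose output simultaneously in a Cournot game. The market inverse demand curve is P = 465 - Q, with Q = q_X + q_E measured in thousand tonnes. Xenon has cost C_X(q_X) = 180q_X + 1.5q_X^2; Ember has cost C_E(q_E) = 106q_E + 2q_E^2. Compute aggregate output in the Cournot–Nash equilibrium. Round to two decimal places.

Xenon's profit: π_X = (465 - Q)q_X - (180q_X + (3/2)q_X²). Setting ∂π_X/∂q_X = 0: 285 - 5q_X - (q_E) = 0.
Ember's first-order condition: 359 - 6q_E - (q_X) = 0.
Rearranging gives the reaction functions q_X = (285 - q_E)/5 and q_E = (359 - q_X)/6.
Substituting one into the other gives q_X = 1351/29 and q_E = 1510/29.
Total output Q = 1351/29 + 1510/29 = 98.6552.

98.66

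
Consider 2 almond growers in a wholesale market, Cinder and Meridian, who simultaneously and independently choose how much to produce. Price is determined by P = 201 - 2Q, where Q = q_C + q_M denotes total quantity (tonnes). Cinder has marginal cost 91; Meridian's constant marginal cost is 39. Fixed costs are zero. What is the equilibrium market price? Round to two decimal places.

110.33

Cinder's profit: π_C = (201 - 2Q)q_C - (91q_C). Setting ∂π_C/∂q_C = 0: 110 - 4q_C - 2(q_M) = 0.
Meridian's profit: π_M = (201 - 2Q)q_M - (39q_M). Setting ∂π_M/∂q_M = 0: 162 - 4q_M - 2(q_C) = 0.
So q_C = (110 - 2q_M)/4 and q_M = (162 - 2q_C)/4.
Solving the pair: q_C = 29/3, q_M = 107/3.
Total output Q = 136/3, so price P = 201 - 2·(136/3) = 331/3.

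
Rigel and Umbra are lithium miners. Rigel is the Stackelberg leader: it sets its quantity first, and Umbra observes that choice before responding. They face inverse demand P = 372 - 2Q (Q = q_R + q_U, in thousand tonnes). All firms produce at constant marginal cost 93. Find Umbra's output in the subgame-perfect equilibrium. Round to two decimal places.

34.88

Solve by backward induction. Given q_R, the follower Umbra maximises π_U = (372 - 2q_R - 2q_U)q_U - 93q_U.
Follower FOC: 279 - 2q_R - 4q_U = 0, so q_U(q_R) = (279 - 2q_R)/4.
Rigel substitutes q_U(q_R) into its own profit: π_R = q_R(372 - 2q_R - (279 - 2q_R)/2) - 93q_R = (465/2 - q_R)q_R - 93q_R.
Leader FOC: 279/2 - 2q_R = 0, so q_R = 279/4.
Then q_U = (279 - 2·(279/4))/4 = 279/8.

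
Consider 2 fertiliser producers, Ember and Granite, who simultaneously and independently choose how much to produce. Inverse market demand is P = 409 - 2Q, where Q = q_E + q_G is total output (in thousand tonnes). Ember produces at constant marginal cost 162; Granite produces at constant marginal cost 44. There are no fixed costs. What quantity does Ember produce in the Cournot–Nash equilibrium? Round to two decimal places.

21.50

Ember's profit: π_E = (409 - 2Q)q_E - (162q_E). Setting ∂π_E/∂q_E = 0: 247 - 4q_E - 2(q_G) = 0.
Granite's profit: π_G = (409 - 2Q)q_G - (44q_G). Setting ∂π_G/∂q_G = 0: 365 - 4q_G - 2(q_E) = 0.
So q_E = (247 - 2q_G)/4 and q_G = (365 - 2q_E)/4.
Substituting one into the other gives q_E = 43/2 and q_G = 161/2.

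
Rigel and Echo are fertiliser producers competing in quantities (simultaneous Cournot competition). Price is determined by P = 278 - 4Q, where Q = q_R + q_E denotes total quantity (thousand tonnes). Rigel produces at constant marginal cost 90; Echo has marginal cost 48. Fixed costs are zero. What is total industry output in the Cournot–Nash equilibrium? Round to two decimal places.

Rigel's profit: π_R = (278 - 4Q)q_R - (90q_R). Setting ∂π_R/∂q_R = 0: 188 - 8q_R - 4(q_E) = 0.
Echo's profit: π_E = (278 - 4Q)q_E - (48q_E). Setting ∂π_E/∂q_E = 0: 230 - 8q_E - 4(q_R) = 0.
Rearranging gives the reaction functions q_R = (188 - 4q_E)/8 and q_E = (230 - 4q_R)/8.
Solving the pair: q_R = 73/6, q_E = 68/3.
Total output Q = 73/6 + 68/3 = 209/6.

34.83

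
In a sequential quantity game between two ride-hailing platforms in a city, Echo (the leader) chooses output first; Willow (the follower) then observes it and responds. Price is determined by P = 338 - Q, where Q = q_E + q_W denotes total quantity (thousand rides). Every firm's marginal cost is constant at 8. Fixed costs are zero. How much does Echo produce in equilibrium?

The follower Willow best-responds to any q_E: π_W = (338 - Q)q_W - 8q_W.
Follower FOC: 330 - q_E - 2q_W = 0, so q_W(q_E) = (330 - q_E)/2.
The leader anticipates this reaction. Substituting into P = 338 - Q gives P = 173 - (1/2)q_E, so π_E = (173 - (1/2)q_E)q_E - 8q_E.
Leader FOC: 165 - q_E = 0, so q_E = 165.
Then q_W = (330 - 165)/2 = 165/2.

165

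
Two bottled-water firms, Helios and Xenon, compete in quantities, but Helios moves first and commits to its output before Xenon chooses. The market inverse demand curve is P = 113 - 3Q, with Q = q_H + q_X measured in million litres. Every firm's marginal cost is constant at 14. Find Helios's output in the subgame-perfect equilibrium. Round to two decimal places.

16.50

Solve by backward induction. Given q_H, the follower Xenon maximises π_X = (113 - 3q_H - 3q_X)q_X - 14q_X.
Follower FOC: 99 - 3q_H - 6q_X = 0, so q_X(q_H) = (99 - 3q_H)/6.
Helios substitutes q_X(q_H) into its own profit: π_H = q_H(113 - 3q_H - (99 - 3q_H)/2) - 14q_H = (127/2 - (3/2)q_H)q_H - 14q_H.
The leader's first-order condition 99/2 - 3q_H = 0 yields q_H = 33/2.
Then q_X = (99 - 3·(33/2))/6 = 33/4.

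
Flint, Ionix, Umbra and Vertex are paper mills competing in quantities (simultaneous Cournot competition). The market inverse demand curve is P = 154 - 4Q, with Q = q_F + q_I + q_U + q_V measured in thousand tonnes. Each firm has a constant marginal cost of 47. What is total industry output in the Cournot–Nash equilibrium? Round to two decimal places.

21.40

A representative firm's profit is π_i = q_i(154 - 4Q) - 47q_i.
First-order condition (treating rivals' output as given): 107 - 8q_i - 4·Σ_{j≠i} q_j = 0.
With identical firms every q_j equals q_i, so Σ_{j≠i} q_j = 3q_i and 107 = 20q_i, giving q_i = 107/20.
Total output Q = 107/20 + 107/20 + 107/20 + 107/20 = 107/5.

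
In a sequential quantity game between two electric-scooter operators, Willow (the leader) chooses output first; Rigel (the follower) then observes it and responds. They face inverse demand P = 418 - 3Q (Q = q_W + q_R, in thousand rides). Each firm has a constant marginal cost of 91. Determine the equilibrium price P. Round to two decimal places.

172.75

Solve by backward induction. Given q_W, the follower Rigel maximises π_R = (418 - 3q_W - 3q_R)q_R - 91q_R.
Setting the follower's marginal profit to zero, 327 - 3q_W - 6q_R = 0, i.e. q_R = (327 - 3q_W)/6.
The leader anticipates this reaction. Substituting into P = 418 - 3Q gives P = 509/2 - (3/2)q_W, so π_W = (509/2 - (3/2)q_W)q_W - 91q_W.
The leader's first-order condition 327/2 - 3q_W = 0 yields q_W = 109/2.
Then q_R = (327 - 3·(109/2))/6 = 109/4.
Total output Q = 327/4, so price P = 418 - 3·(327/4) = 691/4.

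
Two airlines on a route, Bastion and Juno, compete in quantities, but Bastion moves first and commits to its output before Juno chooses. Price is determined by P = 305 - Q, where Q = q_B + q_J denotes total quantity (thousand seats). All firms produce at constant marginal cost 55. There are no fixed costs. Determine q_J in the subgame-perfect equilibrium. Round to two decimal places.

Solve by backward induction. Given q_B, the follower Juno maximises π_J = (305 - q_B - q_J)q_J - 55q_J.
∂π_J/∂q_J = 250 - q_B - 2q_J = 0 gives the reaction function q_J = (250 - q_B)/2.
Bastion substitutes q_J(q_B) into its own profit: π_B = q_B(305 - q_B - (250 - q_B)/2) - 55q_B = (180 - (1/2)q_B)q_B - 55q_B.
The leader's first-order condition 125 - q_B = 0 yields q_B = 125.
Then q_J = (250 - 125)/2 = 125/2.

62.50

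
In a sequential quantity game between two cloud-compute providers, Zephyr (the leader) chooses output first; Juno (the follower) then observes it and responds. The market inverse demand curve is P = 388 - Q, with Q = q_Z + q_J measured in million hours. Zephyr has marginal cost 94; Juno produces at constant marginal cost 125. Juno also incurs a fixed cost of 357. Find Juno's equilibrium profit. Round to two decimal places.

2168.06

The follower Juno best-responds to any q_Z: π_J = (388 - Q)q_J - 125q_J.
Follower FOC: 263 - q_Z - 2q_J = 0, so q_J(q_Z) = (263 - q_Z)/2.
The leader anticipates this reaction. Substituting into P = 388 - Q gives P = 513/2 - (1/2)q_Z, so π_Z = (513/2 - (1/2)q_Z)q_Z - 94q_Z.
Leader FOC: 325/2 - q_Z = 0, so q_Z = 325/2.
Then q_J = (263 - 325/2)/2 = 201/4.
Price P = 388 - 851/4 = 701/4.
Juno's profit: (701/4 - 125)·(201/4) - 357 = 2168.0625.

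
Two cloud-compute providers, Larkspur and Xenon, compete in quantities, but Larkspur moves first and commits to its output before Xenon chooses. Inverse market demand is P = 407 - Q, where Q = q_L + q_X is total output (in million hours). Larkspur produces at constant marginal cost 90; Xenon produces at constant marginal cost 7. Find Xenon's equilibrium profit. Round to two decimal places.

20022.25

Solve by backward induction. Given q_L, the follower Xenon maximises π_X = (407 - q_L - q_X)q_X - 7q_X.
Follower FOC: 400 - q_L - 2q_X = 0, so q_X(q_L) = (400 - q_L)/2.
Larkspur substitutes q_X(q_L) into its own profit: π_L = q_L(407 - q_L - (400 - q_L)/2) - 90q_L = (207 - (1/2)q_L)q_L - 90q_L.
Maximising: ∂π_L/∂q_L = 117 - q_L = 0, giving q_L = 117.
Then q_X = (400 - 117)/2 = 283/2.
Price P = 407 - 517/2 = 297/2.
Xenon's profit: (297/2 - 7)·(283/2) = 20022.2500.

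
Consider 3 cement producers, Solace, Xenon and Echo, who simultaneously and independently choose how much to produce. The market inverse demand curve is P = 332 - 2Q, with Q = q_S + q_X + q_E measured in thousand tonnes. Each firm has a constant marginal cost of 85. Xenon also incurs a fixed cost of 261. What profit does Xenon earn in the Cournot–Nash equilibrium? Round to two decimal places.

Each firm earns π_i = (332 - 2Q)q_i - 85q_i.
Setting ∂π_i/∂q_i = 0 with rivals' quantities fixed: 247 - 4q_i - 2·Σ_{j≠i} q_j = 0.
By symmetry each firm produces the same amount; substituting Σ_{j≠i} q_j = 2q_i yields q_i = 247/8.
Price P = 332 - 2·(741/8) = 587/4.
Xenon's profit: (587/4 - 85)·(247/8) - 261 = 1645.5313.

1645.53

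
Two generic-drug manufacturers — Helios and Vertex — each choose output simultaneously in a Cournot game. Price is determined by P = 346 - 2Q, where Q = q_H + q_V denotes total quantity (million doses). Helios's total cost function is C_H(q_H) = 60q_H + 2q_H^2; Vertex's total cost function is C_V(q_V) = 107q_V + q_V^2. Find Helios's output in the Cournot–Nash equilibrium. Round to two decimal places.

28.14

Helios's profit: π_H = (346 - 2Q)q_H - (60q_H + 2q_H²). Setting ∂π_H/∂q_H = 0: 286 - 8q_H - 2(q_V) = 0.
Vertex's profit: π_V = (346 - 2Q)q_V - (107q_V + q_V²). Setting ∂π_V/∂q_V = 0: 239 - 6q_V - 2(q_H) = 0.
Best responses: q_H = (286 - 2q_V)/8, q_V = (239 - 2q_H)/6.
Substituting one into the other gives q_H = 619/22 and q_V = 335/11.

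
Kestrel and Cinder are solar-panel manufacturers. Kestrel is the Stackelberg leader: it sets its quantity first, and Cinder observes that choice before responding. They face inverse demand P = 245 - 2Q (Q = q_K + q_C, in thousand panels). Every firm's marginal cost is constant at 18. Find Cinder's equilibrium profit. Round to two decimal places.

1610.28

Solve by backward induction. Given q_K, the follower Cinder maximises π_C = (245 - 2q_K - 2q_C)q_C - 18q_C.
Setting the follower's marginal profit to zero, 227 - 2q_K - 4q_C = 0, i.e. q_C = (227 - 2q_K)/4.
The leader anticipates this reaction. Substituting into P = 245 - 2Q gives P = 263/2 - q_K, so π_K = (263/2 - q_K)q_K - 18q_K.
Leader FOC: 227/2 - 2q_K = 0, so q_K = 227/4.
Then q_C = (227 - 2·(227/4))/4 = 227/8.
Price P = 245 - 2·(681/8) = 299/4.
Cinder's profit: (299/4 - 18)·(227/8) = 1610.2813.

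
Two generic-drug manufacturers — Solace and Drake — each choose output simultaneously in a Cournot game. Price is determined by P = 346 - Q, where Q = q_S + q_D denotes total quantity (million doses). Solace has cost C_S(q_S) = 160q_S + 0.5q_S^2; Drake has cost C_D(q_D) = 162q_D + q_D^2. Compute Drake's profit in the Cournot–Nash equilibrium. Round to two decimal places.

Solace's profit: π_S = (346 - Q)q_S - (160q_S + (1/2)q_S²). Setting ∂π_S/∂q_S = 0: 186 - 3q_S - (q_D) = 0.
Drake's profit: π_D = (346 - Q)q_D - (162q_D + q_D²). Setting ∂π_D/∂q_D = 0: 184 - 4q_D - (q_S) = 0.
Best responses: q_S = (186 - q_D)/3, q_D = (184 - q_S)/4.
Substituting one into the other gives q_S = 560/11 and q_D = 366/11.
Price P = 346 - 926/11 = 261.8182.
Drake's profit: 261.8182·(366/11) - 162·(366/11) - (366/11)² = 2214.1488.

2214.15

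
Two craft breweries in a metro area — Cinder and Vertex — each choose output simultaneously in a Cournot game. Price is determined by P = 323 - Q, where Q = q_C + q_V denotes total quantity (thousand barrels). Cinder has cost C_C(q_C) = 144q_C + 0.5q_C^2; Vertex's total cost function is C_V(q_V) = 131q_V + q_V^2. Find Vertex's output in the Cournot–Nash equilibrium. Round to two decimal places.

Cinder's profit: π_C = (323 - Q)q_C - (144q_C + (1/2)q_C²). Setting ∂π_C/∂q_C = 0: 179 - 3q_C - (q_V) = 0.
Vertex's first-order condition: 192 - 4q_V - (q_C) = 0.
Rearranging gives the reaction functions q_C = (179 - q_V)/3 and q_V = (192 - q_C)/4.
Solving the pair: q_C = 524/11, q_V = 397/11.

36.09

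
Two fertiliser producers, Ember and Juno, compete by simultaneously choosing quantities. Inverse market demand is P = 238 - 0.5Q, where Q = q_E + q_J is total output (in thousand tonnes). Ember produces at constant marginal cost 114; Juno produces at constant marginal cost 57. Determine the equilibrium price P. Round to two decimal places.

136.33

Ember's profit: π_E = (238 - 0.5Q)q_E - (114q_E). Setting ∂π_E/∂q_E = 0: 124 - q_E - (1/2)(q_J) = 0.
Juno's profit: π_J = (238 - 0.5Q)q_J - (57q_J). Setting ∂π_J/∂q_J = 0: 181 - q_J - (1/2)(q_E) = 0.
Best responses: q_E = (124 - (1/2)q_J), q_J = (181 - (1/2)q_E).
Substituting one into the other gives q_E = 134/3 and q_J = 476/3.
Total output Q = 610/3, so price P = 238 - (1/2)·(610/3) = 409/3.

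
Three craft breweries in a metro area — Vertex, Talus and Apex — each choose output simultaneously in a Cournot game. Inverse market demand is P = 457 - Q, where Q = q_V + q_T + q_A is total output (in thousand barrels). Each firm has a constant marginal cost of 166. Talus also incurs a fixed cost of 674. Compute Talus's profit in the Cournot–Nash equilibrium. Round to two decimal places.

Each firm earns π_i = (457 - Q)q_i - 166q_i.
First-order condition (treating rivals' output as given): 291 - 2q_i - Σ_{j≠i} q_j = 0.
By symmetry each firm produces the same amount; substituting Σ_{j≠i} q_j = 2q_i yields q_i = 291/4.
Price P = 457 - 873/4 = 955/4.
Talus's profit: (955/4 - 166)·(291/4) - 674 = 4618.5625.

4618.56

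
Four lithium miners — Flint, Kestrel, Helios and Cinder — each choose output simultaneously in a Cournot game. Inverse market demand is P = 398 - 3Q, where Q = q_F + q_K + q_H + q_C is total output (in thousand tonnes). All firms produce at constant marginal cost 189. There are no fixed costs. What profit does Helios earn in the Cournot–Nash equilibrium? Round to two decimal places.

582.41

Each firm earns π_i = (398 - 3Q)q_i - 189q_i.
First-order condition (treating rivals' output as given): 209 - 6q_i - 3·Σ_{j≠i} q_j = 0.
By symmetry each firm produces the same amount; substituting Σ_{j≠i} q_j = 3q_i yields q_i = 209/15.
Price P = 398 - 3·(836/15) = 1154/5.
Helios's profit: (1154/5 - 189)·(209/15) = 582.4133.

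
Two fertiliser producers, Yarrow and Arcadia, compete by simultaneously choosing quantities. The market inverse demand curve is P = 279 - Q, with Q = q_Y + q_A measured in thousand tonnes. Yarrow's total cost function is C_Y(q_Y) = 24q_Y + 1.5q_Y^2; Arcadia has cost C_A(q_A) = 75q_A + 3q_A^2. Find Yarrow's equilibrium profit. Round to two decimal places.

Yarrow's profit: π_Y = (279 - Q)q_Y - (24q_Y + (3/2)q_Y²). Setting ∂π_Y/∂q_Y = 0: 255 - 5q_Y - (q_A) = 0.
Arcadia's first-order condition: 204 - 8q_A - (q_Y) = 0.
So q_Y = (255 - q_A)/5 and q_A = (204 - q_Y)/8.
Substituting one into the other gives q_Y = 612/13 and q_A = 255/13.
Price P = 279 - 867/13 = 212.3077.
Yarrow's profit: 212.3077·(612/13) - 24·(612/13) - (3/2)(612/13)² = 5540.5917.

5540.59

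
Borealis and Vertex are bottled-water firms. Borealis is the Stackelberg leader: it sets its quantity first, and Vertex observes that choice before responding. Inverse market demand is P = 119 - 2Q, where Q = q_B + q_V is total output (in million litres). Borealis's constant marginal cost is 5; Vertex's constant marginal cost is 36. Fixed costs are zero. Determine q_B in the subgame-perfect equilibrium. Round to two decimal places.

36.25

The follower Vertex best-responds to any q_B: π_V = (119 - 2Q)q_V - 36q_V.
∂π_V/∂q_V = 83 - 2q_B - 4q_V = 0 gives the reaction function q_V = (83 - 2q_B)/4.
The leader anticipates this reaction. Substituting into P = 119 - 2Q gives P = 155/2 - q_B, so π_B = (155/2 - q_B)q_B - 5q_B.
The leader's first-order condition 145/2 - 2q_B = 0 yields q_B = 145/4.
Then q_V = (83 - 2·(145/4))/4 = 21/8.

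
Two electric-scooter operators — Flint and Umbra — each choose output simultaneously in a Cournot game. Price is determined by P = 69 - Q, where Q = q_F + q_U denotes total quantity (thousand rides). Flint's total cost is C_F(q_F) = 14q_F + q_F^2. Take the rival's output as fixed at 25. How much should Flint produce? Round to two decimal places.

7.50

With the rival's output fixed at 25, Flint's profit is π_F = (69 - 25 - q_F)q_F - (14q_F + q_F²) = (44 - q_F)q_F - (14q_F + q_F²).
∂π_F/∂q_F = 30 - 4q_F = 0, so q_F = 15/2.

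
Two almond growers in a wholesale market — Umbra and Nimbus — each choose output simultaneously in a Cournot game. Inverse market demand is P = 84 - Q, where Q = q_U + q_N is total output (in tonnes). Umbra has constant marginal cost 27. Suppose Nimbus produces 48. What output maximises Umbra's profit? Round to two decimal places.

With the rival's output fixed at 48, Umbra's profit is π_U = (84 - 48 - q_U)q_U - (27q_U) = (36 - q_U)q_U - (27q_U).
∂π_U/∂q_U = 9 - 2q_U = 0, so q_U = 9/2.

4.50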